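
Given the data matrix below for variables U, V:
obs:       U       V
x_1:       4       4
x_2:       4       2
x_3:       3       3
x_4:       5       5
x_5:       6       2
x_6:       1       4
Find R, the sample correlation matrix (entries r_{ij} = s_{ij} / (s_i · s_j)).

Step 1 — column means:
  mean(U) = (4 + 4 + 3 + 5 + 6 + 1) / 6 = 23/6 = 3.8333
  mean(V) = (4 + 2 + 3 + 5 + 2 + 4) / 6 = 20/6 = 3.3333

Step 2 — sample variances and covariances s[i,j] = (1/(n-1)) · Σ_k (x_{k,i} - mean_i) · (x_{k,j} - mean_j), with n-1 = 5:
  s[U,U] = ((0.1667)·(0.1667) + (0.1667)·(0.1667) + (-0.8333)·(-0.8333) + (1.1667)·(1.1667) + (2.1667)·(2.1667) + (-2.8333)·(-2.8333)) / 5 = 14.8333/5 = 2.9667
  s[U,V] = ((0.1667)·(0.6667) + (0.1667)·(-1.3333) + (-0.8333)·(-0.3333) + (1.1667)·(1.6667) + (2.1667)·(-1.3333) + (-2.8333)·(0.6667)) / 5 = -2.6667/5 = -0.5333
  s[V,V] = ((0.6667)·(0.6667) + (-1.3333)·(-1.3333) + (-0.3333)·(-0.3333) + (1.6667)·(1.6667) + (-1.3333)·(-1.3333) + (0.6667)·(0.6667)) / 5 = 7.3333/5 = 1.4667
  Sample standard deviations s_i = √(s[i,i]):
  s(U) = √(2.9667) = 1.7224
  s(V) = √(1.4667) = 1.2111

Step 3 — r_{ij} = s_{ij} / (s_i · s_j):
  r[U,U] = 1 (diagonal).
  r[U,V] = -0.5333 / (1.7224 · 1.2111) = -0.5333 / 2.0859 = -0.2557
  r[V,V] = 1 (diagonal).

R is symmetric with unit diagonal. Assembling:

R = [[1, -0.2557],
 [-0.2557, 1]]


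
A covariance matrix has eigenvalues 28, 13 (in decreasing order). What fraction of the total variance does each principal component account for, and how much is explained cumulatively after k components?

Step 1 — total variance = trace(Sigma) = Σ λ_i = 28 + 13 = 41.

Step 2 — fraction explained by component i = λ_i / Σ λ:
  PC1: 28/41 = 0.6829
  PC2: 13/41 = 0.3171

Step 3 — cumulative fraction after k components = (λ_1 + ... + λ_k) / Σ λ:
  k = 1: 28/41 = 0.6829
  k = 2: (28 + 13)/41 = 41/41 = 1

Summary (fraction, with percent):

explained: PC1 0.6829 (68.29%), PC2 0.3171 (31.71%);  cumulative: 0.6829, 1


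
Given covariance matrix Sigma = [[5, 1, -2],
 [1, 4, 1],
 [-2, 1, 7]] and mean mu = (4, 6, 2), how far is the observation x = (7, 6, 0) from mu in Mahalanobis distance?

Step 1 — centre the observation: (x - mu) = (3, 0, -2).

Step 2 — invert Sigma (cofactor / det for 3×3, or solve directly):
  Sigma^{-1} = [[0.25, -0.0833, 0.0833],
 [-0.0833, 0.287, -0.0648],
 [0.0833, -0.0648, 0.1759]].

Step 3 — form the quadratic (x - mu)^T · Sigma^{-1} · (x - mu):
  Sigma^{-1} · (x - mu) = (0.5833, -0.1204, -0.1019).
  (x - mu)^T · [Sigma^{-1} · (x - mu)] = (3)·(0.5833) + (0)·(-0.1204) + (-2)·(-0.1019) = 1.9537.

Step 4 — take square root: d = √(1.9537) ≈ 1.3977.

d(x, mu) = √(1.9537) ≈ 1.3977


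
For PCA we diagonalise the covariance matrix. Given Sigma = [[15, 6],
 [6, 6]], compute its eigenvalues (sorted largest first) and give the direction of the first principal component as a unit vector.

Step 1 — characteristic polynomial of 2×2 Sigma:
  det(Sigma - λI) = λ² - trace · λ + det = 0.
  trace = 15 + 6 = 21, det = 15·6 - (6)² = 54.
Step 2 — discriminant:
  Δ = trace² - 4·det = 441 - 216 = 225.
Step 3 — eigenvalues:
  λ = (trace ± √Δ)/2 = (21 ± 15)/2,
  λ_1 = 18,  λ_2 = 3.

Step 4 — unit eigenvector for λ_1: solve (Sigma - λ_1 I)v = 0. First row:
  (15 - 18)·v_x + (6)·v_y = 0, i.e. (-3)·v_x + (6)·v_y = 0,
  so v ∝ (b, λ_1 - a) = (6, 3) = u.
  ||u|| = √((6)² + (3)²) = √(45) ≈ 6.7082,
  v_1 = u/||u|| ≈ (0.8944, 0.4472) (||v_1|| = 1).

λ_1 = 18,  λ_2 = 3;  v_1 ≈ (0.8944, 0.4472)


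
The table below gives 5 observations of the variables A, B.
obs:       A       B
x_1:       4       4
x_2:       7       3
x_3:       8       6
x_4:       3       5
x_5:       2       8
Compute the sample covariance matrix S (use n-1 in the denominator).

Step 1 — column means:
  mean(A) = (4 + 7 + 8 + 3 + 2) / 5 = 24/5 = 4.8
  mean(B) = (4 + 3 + 6 + 5 + 8) / 5 = 26/5 = 5.2

Step 2 — sample covariance S[i,j] = (1/(n-1)) · Σ_k (x_{k,i} - mean_i) · (x_{k,j} - mean_j), with n-1 = 4.
  S[A,A] = ((-0.8)·(-0.8) + (2.2)·(2.2) + (3.2)·(3.2) + (-1.8)·(-1.8) + (-2.8)·(-2.8)) / 4 = 26.8/4 = 6.7
  S[A,B] = ((-0.8)·(-1.2) + (2.2)·(-2.2) + (3.2)·(0.8) + (-1.8)·(-0.2) + (-2.8)·(2.8)) / 4 = -8.8/4 = -2.2
  S[B,B] = ((-1.2)·(-1.2) + (-2.2)·(-2.2) + (0.8)·(0.8) + (-0.2)·(-0.2) + (2.8)·(2.8)) / 4 = 14.8/4 = 3.7

S is symmetric (S[j,i] = S[i,j]). Assembling:

S = [[6.7, -2.2],
 [-2.2, 3.7]]


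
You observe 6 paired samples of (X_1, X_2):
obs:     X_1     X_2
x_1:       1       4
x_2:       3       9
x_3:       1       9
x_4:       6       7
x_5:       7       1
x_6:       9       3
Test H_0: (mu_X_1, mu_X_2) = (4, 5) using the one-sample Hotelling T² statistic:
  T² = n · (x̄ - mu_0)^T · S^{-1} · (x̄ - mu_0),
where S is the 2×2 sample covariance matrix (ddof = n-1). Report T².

Step 1 — sample mean vector:
  mean(X_1) = (1 + 3 + 1 + 6 + 7 + 9) / 6 = 27/6 = 4.5
  mean(X_2) = (4 + 9 + 9 + 7 + 1 + 3) / 6 = 33/6 = 5.5
  x̄ = (4.5, 5.5),  deviation x̄ - mu_0 = (4.5, 5.5) - (4, 5) = (0.5, 0.5).

Step 2 — sample covariance matrix, S[i,j] = (1/(n-1)) · Σ_k (x_{k,i} - mean_i) · (x_{k,j} - mean_j), divisor n-1 = 5:
  S[X_1,X_1] = ((-3.5)·(-3.5) + (-1.5)·(-1.5) + (-3.5)·(-3.5) + (1.5)·(1.5) + (2.5)·(2.5) + (4.5)·(4.5)) / 5 = 55.5/5 = 11.1
  S[X_1,X_2] = ((-3.5)·(-1.5) + (-1.5)·(3.5) + (-3.5)·(3.5) + (1.5)·(1.5) + (2.5)·(-4.5) + (4.5)·(-2.5)) / 5 = -32.5/5 = -6.5
  S[X_2,X_2] = ((-1.5)·(-1.5) + (3.5)·(3.5) + (3.5)·(3.5) + (1.5)·(1.5) + (-4.5)·(-4.5) + (-2.5)·(-2.5)) / 5 = 55.5/5 = 11.1
  S = [[11.1, -6.5],
 [-6.5, 11.1]].

Step 3 — invert S. det(S) = 11.1·11.1 - (-6.5)² = 80.96.
  S^{-1} = (1/det) · [[d, -b], [-b, a]] = [[0.1371, 0.0803],
 [0.0803, 0.1371]].

Step 4 — quadratic form (x̄ - mu_0)^T · S^{-1} · (x̄ - mu_0):
  S^{-1} · (x̄ - mu_0) = (0.1087, 0.1087),
  (x̄ - mu_0)^T · [...] = (0.5)·(0.1087) + (0.5)·(0.1087) = 0.1087.

Step 5 — scale by n: T² = 6 · 0.1087 = 0.6522.

T² ≈ 0.6522


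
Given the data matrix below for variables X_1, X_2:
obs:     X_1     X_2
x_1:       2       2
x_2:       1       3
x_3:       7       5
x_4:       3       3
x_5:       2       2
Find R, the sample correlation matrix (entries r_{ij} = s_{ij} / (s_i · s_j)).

Step 1 — column means:
  mean(X_1) = (2 + 1 + 7 + 3 + 2) / 5 = 15/5 = 3
  mean(X_2) = (2 + 3 + 5 + 3 + 2) / 5 = 15/5 = 3

Step 2 — sample variances and covariances s[i,j] = (1/(n-1)) · Σ_k (x_{k,i} - mean_i) · (x_{k,j} - mean_j), with n-1 = 4:
  s[X_1,X_1] = ((-1)·(-1) + (-2)·(-2) + (4)·(4) + (0)·(0) + (-1)·(-1)) / 4 = 22/4 = 5.5
  s[X_1,X_2] = ((-1)·(-1) + (-2)·(0) + (4)·(2) + (0)·(0) + (-1)·(-1)) / 4 = 10/4 = 2.5
  s[X_2,X_2] = ((-1)·(-1) + (0)·(0) + (2)·(2) + (0)·(0) + (-1)·(-1)) / 4 = 6/4 = 1.5
  Sample standard deviations s_i = √(s[i,i]):
  s(X_1) = √(5.5) = 2.3452
  s(X_2) = √(1.5) = 1.2247

Step 3 — r_{ij} = s_{ij} / (s_i · s_j):
  r[X_1,X_1] = 1 (diagonal).
  r[X_1,X_2] = 2.5 / (2.3452 · 1.2247) = 2.5 / 2.8723 = 0.8704
  r[X_2,X_2] = 1 (diagonal).

R is symmetric with unit diagonal. Assembling:

R = [[1, 0.8704],
 [0.8704, 1]]


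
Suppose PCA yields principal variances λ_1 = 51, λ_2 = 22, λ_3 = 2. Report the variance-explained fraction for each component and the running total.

Step 1 — total variance = trace(Sigma) = Σ λ_i = 51 + 22 + 2 = 75.

Step 2 — fraction explained by component i = λ_i / Σ λ:
  PC1: 51/75 = 0.68
  PC2: 22/75 = 0.2933
  PC3: 2/75 = 0.0267

Step 3 — cumulative fraction after k components = (λ_1 + ... + λ_k) / Σ λ:
  k = 1: 51/75 = 0.68
  k = 2: (51 + 22)/75 = 73/75 = 0.9733
  k = 3: (51 + 22 + 2)/75 = 75/75 = 1

Summary (fraction, with percent):

explained: PC1 0.68 (68%), PC2 0.2933 (29.33%), PC3 0.0267 (2.67%);  cumulative: 0.68, 0.9733, 1


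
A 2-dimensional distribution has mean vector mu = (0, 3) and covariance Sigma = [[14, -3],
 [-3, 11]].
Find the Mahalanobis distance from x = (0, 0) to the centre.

Step 1 — centre the observation: (x - mu) = (0, -3).

Step 2 — invert Sigma. det(Sigma) = 14·11 - (-3)² = 145.
  Sigma^{-1} = (1/det) · [[d, -b], [-b, a]] = [[0.0759, 0.0207],
 [0.0207, 0.0966]].

Step 3 — form the quadratic (x - mu)^T · Sigma^{-1} · (x - mu):
  Sigma^{-1} · (x - mu) = (-0.0621, -0.2897).
  (x - mu)^T · [Sigma^{-1} · (x - mu)] = (0)·(-0.0621) + (-3)·(-0.2897) = 0.869.

Step 4 — take square root: d = √(0.869) ≈ 0.9322.

d(x, mu) = √(0.869) ≈ 0.9322


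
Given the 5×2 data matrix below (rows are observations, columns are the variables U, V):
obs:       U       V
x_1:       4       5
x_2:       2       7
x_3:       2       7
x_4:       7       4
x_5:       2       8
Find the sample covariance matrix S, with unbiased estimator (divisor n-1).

Step 1 — column means:
  mean(U) = (4 + 2 + 2 + 7 + 2) / 5 = 17/5 = 3.4
  mean(V) = (5 + 7 + 7 + 4 + 8) / 5 = 31/5 = 6.2

Step 2 — sample covariance S[i,j] = (1/(n-1)) · Σ_k (x_{k,i} - mean_i) · (x_{k,j} - mean_j), with n-1 = 4.
  S[U,U] = ((0.6)·(0.6) + (-1.4)·(-1.4) + (-1.4)·(-1.4) + (3.6)·(3.6) + (-1.4)·(-1.4)) / 4 = 19.2/4 = 4.8
  S[U,V] = ((0.6)·(-1.2) + (-1.4)·(0.8) + (-1.4)·(0.8) + (3.6)·(-2.2) + (-1.4)·(1.8)) / 4 = -13.4/4 = -3.35
  S[V,V] = ((-1.2)·(-1.2) + (0.8)·(0.8) + (0.8)·(0.8) + (-2.2)·(-2.2) + (1.8)·(1.8)) / 4 = 10.8/4 = 2.7

S is symmetric (S[j,i] = S[i,j]). Assembling:

S = [[4.8, -3.35],
 [-3.35, 2.7]]


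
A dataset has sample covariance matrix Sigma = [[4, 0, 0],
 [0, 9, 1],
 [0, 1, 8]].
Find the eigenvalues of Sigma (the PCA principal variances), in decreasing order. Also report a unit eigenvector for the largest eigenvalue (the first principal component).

Step 1 — characteristic polynomial p(λ) = det(λI - Sigma) = λ³ - tr·λ² + c_1·λ - det, where tr = trace, c_1 = sum of the principal 2×2 minors, det = det(Sigma):
  tr = 4 + 9 + 8 = 21,
  c_1 = (4·9 - (0)²) + (4·8 - (0)²) + (9·8 - (1)²) = 36 + 32 + 71 = 139,
  det = 4·(9·8 - (1)²) - (0)·((0)·8 - (1)·(0)) + (0)·((0)·(1) - 9·(0)) = 4·(71) - (0)·(0) + (0)·(0) = 284.
  So p(λ) = λ³ - 21λ² + 139λ - 284.
Step 2 — look for an integer root (rational root theorem: any rational root is an integer divisor of 284). Testing λ = 4:
  p(4) = 64 - 336 + 556 - 284 = 0  ✓
  Dividing out (λ - 4): p(λ) = (λ - 4)(λ² - 17λ + 71).
Step 3 — remaining eigenvalues from the quadratic λ² - 17λ + 71 = 0:
  Δ = 17² - 4·71 = 289 - 284 = 5,  λ = (17 ± √5)/2 = (17 ± 2.2361)/2 ≈ 9.618 or 7.382.
  Sorted: λ_1 = 9.618,  λ_2 = 7.382,  λ_3 = 4  (check: sum = 21 = tr ✓).

Step 4 — unit eigenvector for λ_1 ≈ 9.618: v spans the null space of (Sigma - λ_1 I), whose rows are
  r_1 = (-5.618, 0, 0),  r_2 = (0, -0.618, 1),  r_3 = (0, 1, -1.618).
  v is orthogonal to every row, so take v ∝ r_1 × r_2 = ((0)·(1) - (0)·(-0.618), (0)·(0) - (-5.618)·(1), (-5.618)·(-0.618) - (0)·(0)) ≈ (0, 5.618, 3.4721).
  Let u = (0, 5.618, 3.4721).
  ||u|| = √((0)² + (5.618)² + (3.4721)²) = √(43.618) ≈ 6.6044,  v_1 = u/||u|| ≈ (0, 0.8507, 0.5257) (||v_1|| = 1).

λ_1 = 9.618,  λ_2 = 7.382,  λ_3 = 4;  v_1 ≈ (0, 0.8507, 0.5257)


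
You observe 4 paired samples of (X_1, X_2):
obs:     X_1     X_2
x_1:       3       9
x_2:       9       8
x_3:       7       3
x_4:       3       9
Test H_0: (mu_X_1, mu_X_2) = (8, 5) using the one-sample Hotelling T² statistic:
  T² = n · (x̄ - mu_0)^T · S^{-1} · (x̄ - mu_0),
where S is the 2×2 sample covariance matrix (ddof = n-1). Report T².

Step 1 — sample mean vector:
  mean(X_1) = (3 + 9 + 7 + 3) / 4 = 22/4 = 5.5
  mean(X_2) = (9 + 8 + 3 + 9) / 4 = 29/4 = 7.25
  x̄ = (5.5, 7.25),  deviation x̄ - mu_0 = (5.5, 7.25) - (8, 5) = (-2.5, 2.25).

Step 2 — sample covariance matrix, S[i,j] = (1/(n-1)) · Σ_k (x_{k,i} - mean_i) · (x_{k,j} - mean_j), divisor n-1 = 3:
  S[X_1,X_1] = ((-2.5)·(-2.5) + (3.5)·(3.5) + (1.5)·(1.5) + (-2.5)·(-2.5)) / 3 = 27/3 = 9
  S[X_1,X_2] = ((-2.5)·(1.75) + (3.5)·(0.75) + (1.5)·(-4.25) + (-2.5)·(1.75)) / 3 = -12.5/3 = -4.1667
  S[X_2,X_2] = ((1.75)·(1.75) + (0.75)·(0.75) + (-4.25)·(-4.25) + (1.75)·(1.75)) / 3 = 24.75/3 = 8.25
  S = [[9, -4.1667],
 [-4.1667, 8.25]].

Step 3 — invert S. det(S) = 9·8.25 - (-4.1667)² = 56.8889.
  S^{-1} = (1/det) · [[d, -b], [-b, a]] = [[0.145, 0.0732],
 [0.0732, 0.1582]].

Step 4 — quadratic form (x̄ - mu_0)^T · S^{-1} · (x̄ - mu_0):
  S^{-1} · (x̄ - mu_0) = (-0.1978, 0.1729),
  (x̄ - mu_0)^T · [...] = (-2.5)·(-0.1978) + (2.25)·(0.1729) = 0.8833.

Step 5 — scale by n: T² = 4 · 0.8833 = 3.5332.

T² ≈ 3.5332


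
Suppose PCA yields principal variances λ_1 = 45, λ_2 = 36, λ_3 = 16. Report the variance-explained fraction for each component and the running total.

Step 1 — total variance = trace(Sigma) = Σ λ_i = 45 + 36 + 16 = 97.

Step 2 — fraction explained by component i = λ_i / Σ λ:
  PC1: 45/97 = 0.4639
  PC2: 36/97 = 0.3711
  PC3: 16/97 = 0.1649

Step 3 — cumulative fraction after k components = (λ_1 + ... + λ_k) / Σ λ:
  k = 1: 45/97 = 0.4639
  k = 2: (45 + 36)/97 = 81/97 = 0.8351
  k = 3: (45 + 36 + 16)/97 = 97/97 = 1

Summary (fraction, with percent):

explained: PC1 0.4639 (46.39%), PC2 0.3711 (37.11%), PC3 0.1649 (16.49%);  cumulative: 0.4639, 0.8351, 1


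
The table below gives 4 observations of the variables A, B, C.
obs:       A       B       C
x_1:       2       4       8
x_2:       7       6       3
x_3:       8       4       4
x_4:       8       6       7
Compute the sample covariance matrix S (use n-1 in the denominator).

Step 1 — column means:
  mean(A) = (2 + 7 + 8 + 8) / 4 = 25/4 = 6.25
  mean(B) = (4 + 6 + 4 + 6) / 4 = 20/4 = 5
  mean(C) = (8 + 3 + 4 + 7) / 4 = 22/4 = 5.5

Step 2 — sample covariance S[i,j] = (1/(n-1)) · Σ_k (x_{k,i} - mean_i) · (x_{k,j} - mean_j), with n-1 = 3.
  S[A,A] = ((-4.25)·(-4.25) + (0.75)·(0.75) + (1.75)·(1.75) + (1.75)·(1.75)) / 3 = 24.75/3 = 8.25
  S[A,B] = ((-4.25)·(-1) + (0.75)·(1) + (1.75)·(-1) + (1.75)·(1)) / 3 = 5/3 = 1.6667
  S[A,C] = ((-4.25)·(2.5) + (0.75)·(-2.5) + (1.75)·(-1.5) + (1.75)·(1.5)) / 3 = -12.5/3 = -4.1667
  S[B,B] = ((-1)·(-1) + (1)·(1) + (-1)·(-1) + (1)·(1)) / 3 = 4/3 = 1.3333
  S[B,C] = ((-1)·(2.5) + (1)·(-2.5) + (-1)·(-1.5) + (1)·(1.5)) / 3 = -2/3 = -0.6667
  S[C,C] = ((2.5)·(2.5) + (-2.5)·(-2.5) + (-1.5)·(-1.5) + (1.5)·(1.5)) / 3 = 17/3 = 5.6667

S is symmetric (S[j,i] = S[i,j]). Assembling:

S = [[8.25, 1.6667, -4.1667],
 [1.6667, 1.3333, -0.6667],
 [-4.1667, -0.6667, 5.6667]]


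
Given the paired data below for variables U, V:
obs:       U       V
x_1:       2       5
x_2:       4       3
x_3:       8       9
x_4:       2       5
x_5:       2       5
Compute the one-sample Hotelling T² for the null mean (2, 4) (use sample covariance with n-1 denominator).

Step 1 — sample mean vector:
  mean(U) = (2 + 4 + 8 + 2 + 2) / 5 = 18/5 = 3.6
  mean(V) = (5 + 3 + 9 + 5 + 5) / 5 = 27/5 = 5.4
  x̄ = (3.6, 5.4),  deviation x̄ - mu_0 = (3.6, 5.4) - (2, 4) = (1.6, 1.4).

Step 2 — sample covariance matrix, S[i,j] = (1/(n-1)) · Σ_k (x_{k,i} - mean_i) · (x_{k,j} - mean_j), divisor n-1 = 4:
  S[U,U] = ((-1.6)·(-1.6) + (0.4)·(0.4) + (4.4)·(4.4) + (-1.6)·(-1.6) + (-1.6)·(-1.6)) / 4 = 27.2/4 = 6.8
  S[U,V] = ((-1.6)·(-0.4) + (0.4)·(-2.4) + (4.4)·(3.6) + (-1.6)·(-0.4) + (-1.6)·(-0.4)) / 4 = 16.8/4 = 4.2
  S[V,V] = ((-0.4)·(-0.4) + (-2.4)·(-2.4) + (3.6)·(3.6) + (-0.4)·(-0.4) + (-0.4)·(-0.4)) / 4 = 19.2/4 = 4.8
  S = [[6.8, 4.2],
 [4.2, 4.8]].

Step 3 — invert S. det(S) = 6.8·4.8 - (4.2)² = 15.
  S^{-1} = (1/det) · [[d, -b], [-b, a]] = [[0.32, -0.28],
 [-0.28, 0.4533]].

Step 4 — quadratic form (x̄ - mu_0)^T · S^{-1} · (x̄ - mu_0):
  S^{-1} · (x̄ - mu_0) = (0.12, 0.1867),
  (x̄ - mu_0)^T · [...] = (1.6)·(0.12) + (1.4)·(0.1867) = 0.4533.

Step 5 — scale by n: T² = 5 · 0.4533 = 2.2667.

T² ≈ 2.2667


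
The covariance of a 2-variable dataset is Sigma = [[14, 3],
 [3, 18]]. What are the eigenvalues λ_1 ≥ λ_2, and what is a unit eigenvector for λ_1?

Step 1 — characteristic polynomial of 2×2 Sigma:
  det(Sigma - λI) = λ² - trace · λ + det = 0.
  trace = 14 + 18 = 32, det = 14·18 - (3)² = 243.
Step 2 — discriminant:
  Δ = trace² - 4·det = 1024 - 972 = 52.
Step 3 — eigenvalues:
  λ = (trace ± √Δ)/2 = (32 ± 7.2111)/2,
  λ_1 = 19.6056,  λ_2 = 12.3944.

Step 4 — unit eigenvector for λ_1: solve (Sigma - λ_1 I)v = 0. First row:
  (14 - 19.6056)·v_x + (3)·v_y = 0, i.e. (-5.6056)·v_x + (3)·v_y = 0,
  so v ∝ (b, λ_1 - a) = (3, 5.6056) = u.
  ||u|| = √((3)² + (5.6056)²) = √(40.4222) ≈ 6.3578,
  v_1 = u/||u|| ≈ (0.4719, 0.8817) (||v_1|| = 1).

λ_1 = 19.6056,  λ_2 = 12.3944;  v_1 ≈ (0.4719, 0.8817)


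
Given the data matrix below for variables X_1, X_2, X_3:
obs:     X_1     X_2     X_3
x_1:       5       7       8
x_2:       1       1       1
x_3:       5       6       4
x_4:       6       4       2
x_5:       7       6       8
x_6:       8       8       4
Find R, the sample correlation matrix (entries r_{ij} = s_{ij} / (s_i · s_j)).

Step 1 — column means:
  mean(X_1) = (5 + 1 + 5 + 6 + 7 + 8) / 6 = 32/6 = 5.3333
  mean(X_2) = (7 + 1 + 6 + 4 + 6 + 8) / 6 = 32/6 = 5.3333
  mean(X_3) = (8 + 1 + 4 + 2 + 8 + 4) / 6 = 27/6 = 4.5

Step 2 — sample variances and covariances s[i,j] = (1/(n-1)) · Σ_k (x_{k,i} - mean_i) · (x_{k,j} - mean_j), with n-1 = 5:
  s[X_1,X_1] = ((-0.3333)·(-0.3333) + (-4.3333)·(-4.3333) + (-0.3333)·(-0.3333) + (0.6667)·(0.6667) + (1.6667)·(1.6667) + (2.6667)·(2.6667)) / 5 = 29.3333/5 = 5.8667
  s[X_1,X_2] = ((-0.3333)·(1.6667) + (-4.3333)·(-4.3333) + (-0.3333)·(0.6667) + (0.6667)·(-1.3333) + (1.6667)·(0.6667) + (2.6667)·(2.6667)) / 5 = 25.3333/5 = 5.0667
  s[X_1,X_3] = ((-0.3333)·(3.5) + (-4.3333)·(-3.5) + (-0.3333)·(-0.5) + (0.6667)·(-2.5) + (1.6667)·(3.5) + (2.6667)·(-0.5)) / 5 = 17/5 = 3.4
  s[X_2,X_2] = ((1.6667)·(1.6667) + (-4.3333)·(-4.3333) + (0.6667)·(0.6667) + (-1.3333)·(-1.3333) + (0.6667)·(0.6667) + (2.6667)·(2.6667)) / 5 = 31.3333/5 = 6.2667
  s[X_2,X_3] = ((1.6667)·(3.5) + (-4.3333)·(-3.5) + (0.6667)·(-0.5) + (-1.3333)·(-2.5) + (0.6667)·(3.5) + (2.6667)·(-0.5)) / 5 = 25/5 = 5
  s[X_3,X_3] = ((3.5)·(3.5) + (-3.5)·(-3.5) + (-0.5)·(-0.5) + (-2.5)·(-2.5) + (3.5)·(3.5) + (-0.5)·(-0.5)) / 5 = 43.5/5 = 8.7
  Sample standard deviations s_i = √(s[i,i]):
  s(X_1) = √(5.8667) = 2.4221
  s(X_2) = √(6.2667) = 2.5033
  s(X_3) = √(8.7) = 2.9496

Step 3 — r_{ij} = s_{ij} / (s_i · s_j):
  r[X_1,X_1] = 1 (diagonal).
  r[X_1,X_2] = 5.0667 / (2.4221 · 2.5033) = 5.0667 / 6.0634 = 0.8356
  r[X_1,X_3] = 3.4 / (2.4221 · 2.9496) = 3.4 / 7.1442 = 0.4759
  r[X_2,X_2] = 1 (diagonal).
  r[X_2,X_3] = 5 / (2.5033 · 2.9496) = 5 / 7.3838 = 0.6772
  r[X_3,X_3] = 1 (diagonal).

R is symmetric with unit diagonal. Assembling:

R = [[1, 0.8356, 0.4759],
 [0.8356, 1, 0.6772],
 [0.4759, 0.6772, 1]]


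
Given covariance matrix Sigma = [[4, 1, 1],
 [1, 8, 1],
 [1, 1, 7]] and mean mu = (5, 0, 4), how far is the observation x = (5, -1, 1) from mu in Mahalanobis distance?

Step 1 — centre the observation: (x - mu) = (0, -1, -3).

Step 2 — invert Sigma (cofactor / det for 3×3, or solve directly):
  Sigma^{-1} = [[0.2657, -0.029, -0.0338],
 [-0.029, 0.1304, -0.0145],
 [-0.0338, -0.0145, 0.1498]].

Step 3 — form the quadratic (x - mu)^T · Sigma^{-1} · (x - mu):
  Sigma^{-1} · (x - mu) = (0.1304, -0.087, -0.4348).
  (x - mu)^T · [Sigma^{-1} · (x - mu)] = (0)·(0.1304) + (-1)·(-0.087) + (-3)·(-0.4348) = 1.3913.

Step 4 — take square root: d = √(1.3913) ≈ 1.1795.

d(x, mu) = √(1.3913) ≈ 1.1795


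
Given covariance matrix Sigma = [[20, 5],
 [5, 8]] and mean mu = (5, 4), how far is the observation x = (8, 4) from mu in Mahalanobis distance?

Step 1 — centre the observation: (x - mu) = (3, 0).

Step 2 — invert Sigma. det(Sigma) = 20·8 - (5)² = 135.
  Sigma^{-1} = (1/det) · [[d, -b], [-b, a]] = [[0.0593, -0.037],
 [-0.037, 0.1481]].

Step 3 — form the quadratic (x - mu)^T · Sigma^{-1} · (x - mu):
  Sigma^{-1} · (x - mu) = (0.1778, -0.1111).
  (x - mu)^T · [Sigma^{-1} · (x - mu)] = (3)·(0.1778) + (0)·(-0.1111) = 0.5333.

Step 4 — take square root: d = √(0.5333) ≈ 0.7303.

d(x, mu) = √(0.5333) ≈ 0.7303


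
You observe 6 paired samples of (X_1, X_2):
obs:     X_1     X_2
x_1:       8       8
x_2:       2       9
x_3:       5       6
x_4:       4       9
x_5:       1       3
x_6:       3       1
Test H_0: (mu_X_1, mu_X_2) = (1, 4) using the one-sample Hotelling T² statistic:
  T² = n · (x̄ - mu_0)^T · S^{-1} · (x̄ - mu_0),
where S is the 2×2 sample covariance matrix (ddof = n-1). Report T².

Step 1 — sample mean vector:
  mean(X_1) = (8 + 2 + 5 + 4 + 1 + 3) / 6 = 23/6 = 3.8333
  mean(X_2) = (8 + 9 + 6 + 9 + 3 + 1) / 6 = 36/6 = 6
  x̄ = (3.8333, 6),  deviation x̄ - mu_0 = (3.8333, 6) - (1, 4) = (2.8333, 2).

Step 2 — sample covariance matrix, S[i,j] = (1/(n-1)) · Σ_k (x_{k,i} - mean_i) · (x_{k,j} - mean_j), divisor n-1 = 5:
  S[X_1,X_1] = ((4.1667)·(4.1667) + (-1.8333)·(-1.8333) + (1.1667)·(1.1667) + (0.1667)·(0.1667) + (-2.8333)·(-2.8333) + (-0.8333)·(-0.8333)) / 5 = 30.8333/5 = 6.1667
  S[X_1,X_2] = ((4.1667)·(2) + (-1.8333)·(3) + (1.1667)·(0) + (0.1667)·(3) + (-2.8333)·(-3) + (-0.8333)·(-5)) / 5 = 16/5 = 3.2
  S[X_2,X_2] = ((2)·(2) + (3)·(3) + (0)·(0) + (3)·(3) + (-3)·(-3) + (-5)·(-5)) / 5 = 56/5 = 11.2
  S = [[6.1667, 3.2],
 [3.2, 11.2]].

Step 3 — invert S. det(S) = 6.1667·11.2 - (3.2)² = 58.8267.
  S^{-1} = (1/det) · [[d, -b], [-b, a]] = [[0.1904, -0.0544],
 [-0.0544, 0.1048]].

Step 4 — quadratic form (x̄ - mu_0)^T · S^{-1} · (x̄ - mu_0):
  S^{-1} · (x̄ - mu_0) = (0.4306, 0.0555),
  (x̄ - mu_0)^T · [...] = (2.8333)·(0.4306) + (2)·(0.0555) = 1.3312.

Step 5 — scale by n: T² = 6 · 1.3312 = 7.9873.

T² ≈ 7.9873


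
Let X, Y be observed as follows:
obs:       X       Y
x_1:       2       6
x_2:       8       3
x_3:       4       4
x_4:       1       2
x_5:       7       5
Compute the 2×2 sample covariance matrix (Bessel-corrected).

Step 1 — column means:
  mean(X) = (2 + 8 + 4 + 1 + 7) / 5 = 22/5 = 4.4
  mean(Y) = (6 + 3 + 4 + 2 + 5) / 5 = 20/5 = 4

Step 2 — sample covariance S[i,j] = (1/(n-1)) · Σ_k (x_{k,i} - mean_i) · (x_{k,j} - mean_j), with n-1 = 4.
  S[X,X] = ((-2.4)·(-2.4) + (3.6)·(3.6) + (-0.4)·(-0.4) + (-3.4)·(-3.4) + (2.6)·(2.6)) / 4 = 37.2/4 = 9.3
  S[X,Y] = ((-2.4)·(2) + (3.6)·(-1) + (-0.4)·(0) + (-3.4)·(-2) + (2.6)·(1)) / 4 = 1/4 = 0.25
  S[Y,Y] = ((2)·(2) + (-1)·(-1) + (0)·(0) + (-2)·(-2) + (1)·(1)) / 4 = 10/4 = 2.5

S is symmetric (S[j,i] = S[i,j]). Assembling:

S = [[9.3, 0.25],
 [0.25, 2.5]]


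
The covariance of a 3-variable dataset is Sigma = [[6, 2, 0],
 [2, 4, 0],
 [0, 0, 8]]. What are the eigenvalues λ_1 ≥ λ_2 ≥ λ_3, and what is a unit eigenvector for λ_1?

Step 1 — characteristic polynomial p(λ) = det(λI - Sigma) = λ³ - tr·λ² + c_1·λ - det, where tr = trace, c_1 = sum of the principal 2×2 minors, det = det(Sigma):
  tr = 6 + 4 + 8 = 18,
  c_1 = (6·4 - (2)²) + (6·8 - (0)²) + (4·8 - (0)²) = 20 + 48 + 32 = 100,
  det = 6·(4·8 - (0)²) - (2)·((2)·8 - (0)·(0)) + (0)·((2)·(0) - 4·(0)) = 6·(32) - (2)·(16) + (0)·(0) = 160.
  So p(λ) = λ³ - 18λ² + 100λ - 160.
Step 2 — look for an integer root (rational root theorem: any rational root is an integer divisor of 160). Testing λ = 8:
  p(8) = 512 - 1152 + 800 - 160 = 0  ✓
  Dividing out (λ - 8): p(λ) = (λ - 8)(λ² - 10λ + 20).
Step 3 — remaining eigenvalues from the quadratic λ² - 10λ + 20 = 0:
  Δ = 10² - 4·20 = 100 - 80 = 20,  λ = (10 ± √20)/2 = (10 ± 4.4721)/2 ≈ 7.2361 or 2.7639.
  Sorted: λ_1 = 8,  λ_2 = 7.2361,  λ_3 = 2.7639  (check: sum = 18 = tr ✓).

Step 4 — unit eigenvector for λ_1 = 8: v spans the null space of (Sigma - λ_1 I), whose rows are
  r_1 = (-2, 2, 0),  r_2 = (2, -4, 0),  r_3 = (0, 0, 0).
  v is orthogonal to every row, so take v ∝ r_1 × r_2 = ((2)·(0) - (0)·(-4), (0)·(2) - (-2)·(0), (-2)·(-4) - (2)·(2)) = (0, 0, 4).
  Rescale (divide by 4): u = (0, 0, 1).
  ||u|| = √((0)² + (0)² + (1)²) = √(1) = 1,  v_1 = u/||u|| ≈ (0, 0, 1) (||v_1|| = 1).

λ_1 = 8,  λ_2 = 7.2361,  λ_3 = 2.7639;  v_1 ≈ (0, 0, 1)


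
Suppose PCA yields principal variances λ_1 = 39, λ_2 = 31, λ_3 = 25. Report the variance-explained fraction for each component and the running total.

Step 1 — total variance = trace(Sigma) = Σ λ_i = 39 + 31 + 25 = 95.

Step 2 — fraction explained by component i = λ_i / Σ λ:
  PC1: 39/95 = 0.4105
  PC2: 31/95 = 0.3263
  PC3: 25/95 = 0.2632

Step 3 — cumulative fraction after k components = (λ_1 + ... + λ_k) / Σ λ:
  k = 1: 39/95 = 0.4105
  k = 2: (39 + 31)/95 = 70/95 = 0.7368
  k = 3: (39 + 31 + 25)/95 = 95/95 = 1

Summary (fraction, with percent):

explained: PC1 0.4105 (41.05%), PC2 0.3263 (32.63%), PC3 0.2632 (26.32%);  cumulative: 0.4105, 0.7368, 1


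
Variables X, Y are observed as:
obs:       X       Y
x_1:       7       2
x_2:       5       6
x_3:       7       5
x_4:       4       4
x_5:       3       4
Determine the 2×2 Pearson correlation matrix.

Step 1 — column means:
  mean(X) = (7 + 5 + 7 + 4 + 3) / 5 = 26/5 = 5.2
  mean(Y) = (2 + 6 + 5 + 4 + 4) / 5 = 21/5 = 4.2

Step 2 — sample variances and covariances s[i,j] = (1/(n-1)) · Σ_k (x_{k,i} - mean_i) · (x_{k,j} - mean_j), with n-1 = 4:
  s[X,X] = ((1.8)·(1.8) + (-0.2)·(-0.2) + (1.8)·(1.8) + (-1.2)·(-1.2) + (-2.2)·(-2.2)) / 4 = 12.8/4 = 3.2
  s[X,Y] = ((1.8)·(-2.2) + (-0.2)·(1.8) + (1.8)·(0.8) + (-1.2)·(-0.2) + (-2.2)·(-0.2)) / 4 = -2.2/4 = -0.55
  s[Y,Y] = ((-2.2)·(-2.2) + (1.8)·(1.8) + (0.8)·(0.8) + (-0.2)·(-0.2) + (-0.2)·(-0.2)) / 4 = 8.8/4 = 2.2
  Sample standard deviations s_i = √(s[i,i]):
  s(X) = √(3.2) = 1.7889
  s(Y) = √(2.2) = 1.4832

Step 3 — r_{ij} = s_{ij} / (s_i · s_j):
  r[X,X] = 1 (diagonal).
  r[X,Y] = -0.55 / (1.7889 · 1.4832) = -0.55 / 2.6533 = -0.2073
  r[Y,Y] = 1 (diagonal).

R is symmetric with unit diagonal. Assembling:

R = [[1, -0.2073],
 [-0.2073, 1]]


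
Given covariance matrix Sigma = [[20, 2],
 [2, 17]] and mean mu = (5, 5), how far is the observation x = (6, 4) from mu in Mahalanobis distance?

Step 1 — centre the observation: (x - mu) = (1, -1).

Step 2 — invert Sigma. det(Sigma) = 20·17 - (2)² = 336.
  Sigma^{-1} = (1/det) · [[d, -b], [-b, a]] = [[0.0506, -0.006],
 [-0.006, 0.0595]].

Step 3 — form the quadratic (x - mu)^T · Sigma^{-1} · (x - mu):
  Sigma^{-1} · (x - mu) = (0.0565, -0.0655).
  (x - mu)^T · [Sigma^{-1} · (x - mu)] = (1)·(0.0565) + (-1)·(-0.0655) = 0.122.

Step 4 — take square root: d = √(0.122) ≈ 0.3493.

d(x, mu) = √(0.122) ≈ 0.3493


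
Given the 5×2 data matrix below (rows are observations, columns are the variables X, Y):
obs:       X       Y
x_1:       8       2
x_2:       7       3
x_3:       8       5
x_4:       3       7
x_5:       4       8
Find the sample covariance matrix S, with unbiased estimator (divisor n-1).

Step 1 — column means:
  mean(X) = (8 + 7 + 8 + 3 + 4) / 5 = 30/5 = 6
  mean(Y) = (2 + 3 + 5 + 7 + 8) / 5 = 25/5 = 5

Step 2 — sample covariance S[i,j] = (1/(n-1)) · Σ_k (x_{k,i} - mean_i) · (x_{k,j} - mean_j), with n-1 = 4.
  S[X,X] = ((2)·(2) + (1)·(1) + (2)·(2) + (-3)·(-3) + (-2)·(-2)) / 4 = 22/4 = 5.5
  S[X,Y] = ((2)·(-3) + (1)·(-2) + (2)·(0) + (-3)·(2) + (-2)·(3)) / 4 = -20/4 = -5
  S[Y,Y] = ((-3)·(-3) + (-2)·(-2) + (0)·(0) + (2)·(2) + (3)·(3)) / 4 = 26/4 = 6.5

S is symmetric (S[j,i] = S[i,j]). Assembling:

S = [[5.5, -5],
 [-5, 6.5]]


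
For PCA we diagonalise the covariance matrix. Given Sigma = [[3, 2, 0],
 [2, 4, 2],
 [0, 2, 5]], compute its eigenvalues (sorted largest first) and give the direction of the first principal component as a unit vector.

Step 1 — characteristic polynomial p(λ) = det(λI - Sigma) = λ³ - tr·λ² + c_1·λ - det, where tr = trace, c_1 = sum of the principal 2×2 minors, det = det(Sigma):
  tr = 3 + 4 + 5 = 12,
  c_1 = (3·4 - (2)²) + (3·5 - (0)²) + (4·5 - (2)²) = 8 + 15 + 16 = 39,
  det = 3·(4·5 - (2)²) - (2)·((2)·5 - (2)·(0)) + (0)·((2)·(2) - 4·(0)) = 3·(16) - (2)·(10) + (0)·(4) = 28.
  So p(λ) = λ³ - 12λ² + 39λ - 28.
Step 2 — look for an integer root (rational root theorem: any rational root is an integer divisor of 28). Testing λ = 1:
  p(1) = 1 - 12 + 39 - 28 = 0  ✓
  Dividing out (λ - 1): p(λ) = (λ - 1)(λ² - 11λ + 28).
Step 3 — remaining eigenvalues from the quadratic λ² - 11λ + 28 = 0:
  Δ = 11² - 4·28 = 121 - 112 = 9,  λ = (11 ± √9)/2 = (11 ± 3)/2 = 7 or 4.
  Sorted: λ_1 = 7,  λ_2 = 4,  λ_3 = 1  (check: sum = 12 = tr ✓).

Step 4 — unit eigenvector for λ_1 = 7: v spans the null space of (Sigma - λ_1 I), whose rows are
  r_1 = (-4, 2, 0),  r_2 = (2, -3, 2),  r_3 = (0, 2, -2).
  v is orthogonal to every row, so take v ∝ r_1 × r_2 = ((2)·(2) - (0)·(-3), (0)·(2) - (-4)·(2), (-4)·(-3) - (2)·(2)) = (4, 8, 8).
  Rescale (divide by 4): u = (1, 2, 2).
  ||u|| = √((1)² + (2)² + (2)²) = √(9) = 3,  v_1 = u/||u|| ≈ (0.3333, 0.6667, 0.6667) (||v_1|| = 1).

λ_1 = 7,  λ_2 = 4,  λ_3 = 1;  v_1 ≈ (0.3333, 0.6667, 0.6667)


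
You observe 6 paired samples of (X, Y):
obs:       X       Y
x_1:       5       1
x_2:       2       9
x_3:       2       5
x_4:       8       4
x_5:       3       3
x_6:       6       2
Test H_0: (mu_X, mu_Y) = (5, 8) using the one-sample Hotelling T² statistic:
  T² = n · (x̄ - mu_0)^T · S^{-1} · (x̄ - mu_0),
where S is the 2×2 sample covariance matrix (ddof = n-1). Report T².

Step 1 — sample mean vector:
  mean(X) = (5 + 2 + 2 + 8 + 3 + 6) / 6 = 26/6 = 4.3333
  mean(Y) = (1 + 9 + 5 + 4 + 3 + 2) / 6 = 24/6 = 4
  x̄ = (4.3333, 4),  deviation x̄ - mu_0 = (4.3333, 4) - (5, 8) = (-0.6667, -4).

Step 2 — sample covariance matrix, S[i,j] = (1/(n-1)) · Σ_k (x_{k,i} - mean_i) · (x_{k,j} - mean_j), divisor n-1 = 5:
  S[X,X] = ((0.6667)·(0.6667) + (-2.3333)·(-2.3333) + (-2.3333)·(-2.3333) + (3.6667)·(3.6667) + (-1.3333)·(-1.3333) + (1.6667)·(1.6667)) / 5 = 29.3333/5 = 5.8667
  S[X,Y] = ((0.6667)·(-3) + (-2.3333)·(5) + (-2.3333)·(1) + (3.6667)·(0) + (-1.3333)·(-1) + (1.6667)·(-2)) / 5 = -18/5 = -3.6
  S[Y,Y] = ((-3)·(-3) + (5)·(5) + (1)·(1) + (0)·(0) + (-1)·(-1) + (-2)·(-2)) / 5 = 40/5 = 8
  S = [[5.8667, -3.6],
 [-3.6, 8]].

Step 3 — invert S. det(S) = 5.8667·8 - (-3.6)² = 33.9733.
  S^{-1} = (1/det) · [[d, -b], [-b, a]] = [[0.2355, 0.106],
 [0.106, 0.1727]].

Step 4 — quadratic form (x̄ - mu_0)^T · S^{-1} · (x̄ - mu_0):
  S^{-1} · (x̄ - mu_0) = (-0.5808, -0.7614),
  (x̄ - mu_0)^T · [...] = (-0.6667)·(-0.5808) + (-4)·(-0.7614) = 3.4328.

Step 5 — scale by n: T² = 6 · 3.4328 = 20.5965.

T² ≈ 20.5965


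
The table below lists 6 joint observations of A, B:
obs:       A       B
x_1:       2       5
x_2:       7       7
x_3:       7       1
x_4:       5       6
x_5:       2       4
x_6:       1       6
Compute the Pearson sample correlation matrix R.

Step 1 — column means:
  mean(A) = (2 + 7 + 7 + 5 + 2 + 1) / 6 = 24/6 = 4
  mean(B) = (5 + 7 + 1 + 6 + 4 + 6) / 6 = 29/6 = 4.8333

Step 2 — sample variances and covariances s[i,j] = (1/(n-1)) · Σ_k (x_{k,i} - mean_i) · (x_{k,j} - mean_j), with n-1 = 5:
  s[A,A] = ((-2)·(-2) + (3)·(3) + (3)·(3) + (1)·(1) + (-2)·(-2) + (-3)·(-3)) / 5 = 36/5 = 7.2
  s[A,B] = ((-2)·(0.1667) + (3)·(2.1667) + (3)·(-3.8333) + (1)·(1.1667) + (-2)·(-0.8333) + (-3)·(1.1667)) / 5 = -6/5 = -1.2
  s[B,B] = ((0.1667)·(0.1667) + (2.1667)·(2.1667) + (-3.8333)·(-3.8333) + (1.1667)·(1.1667) + (-0.8333)·(-0.8333) + (1.1667)·(1.1667)) / 5 = 22.8333/5 = 4.5667
  Sample standard deviations s_i = √(s[i,i]):
  s(A) = √(7.2) = 2.6833
  s(B) = √(4.5667) = 2.137

Step 3 — r_{ij} = s_{ij} / (s_i · s_j):
  r[A,A] = 1 (diagonal).
  r[A,B] = -1.2 / (2.6833 · 2.137) = -1.2 / 5.7341 = -0.2093
  r[B,B] = 1 (diagonal).

R is symmetric with unit diagonal. Assembling:

R = [[1, -0.2093],
 [-0.2093, 1]]


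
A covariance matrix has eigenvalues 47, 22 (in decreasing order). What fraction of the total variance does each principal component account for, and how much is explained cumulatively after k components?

Step 1 — total variance = trace(Sigma) = Σ λ_i = 47 + 22 = 69.

Step 2 — fraction explained by component i = λ_i / Σ λ:
  PC1: 47/69 = 0.6812
  PC2: 22/69 = 0.3188

Step 3 — cumulative fraction after k components = (λ_1 + ... + λ_k) / Σ λ:
  k = 1: 47/69 = 0.6812
  k = 2: (47 + 22)/69 = 69/69 = 1

Summary (fraction, with percent):

explained: PC1 0.6812 (68.12%), PC2 0.3188 (31.88%);  cumulative: 0.6812, 1


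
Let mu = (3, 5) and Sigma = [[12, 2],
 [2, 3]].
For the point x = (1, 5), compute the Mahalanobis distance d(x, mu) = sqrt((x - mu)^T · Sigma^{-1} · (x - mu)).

Step 1 — centre the observation: (x - mu) = (-2, 0).

Step 2 — invert Sigma. det(Sigma) = 12·3 - (2)² = 32.
  Sigma^{-1} = (1/det) · [[d, -b], [-b, a]] = [[0.0938, -0.0625],
 [-0.0625, 0.375]].

Step 3 — form the quadratic (x - mu)^T · Sigma^{-1} · (x - mu):
  Sigma^{-1} · (x - mu) = (-0.1875, 0.125).
  (x - mu)^T · [Sigma^{-1} · (x - mu)] = (-2)·(-0.1875) + (0)·(0.125) = 0.375.

Step 4 — take square root: d = √(0.375) ≈ 0.6124.

d(x, mu) = √(0.375) ≈ 0.6124


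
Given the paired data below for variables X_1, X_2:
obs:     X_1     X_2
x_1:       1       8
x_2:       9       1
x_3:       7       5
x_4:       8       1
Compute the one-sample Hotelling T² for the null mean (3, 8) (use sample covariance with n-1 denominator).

Step 1 — sample mean vector:
  mean(X_1) = (1 + 9 + 7 + 8) / 4 = 25/4 = 6.25
  mean(X_2) = (8 + 1 + 5 + 1) / 4 = 15/4 = 3.75
  x̄ = (6.25, 3.75),  deviation x̄ - mu_0 = (6.25, 3.75) - (3, 8) = (3.25, -4.25).

Step 2 — sample covariance matrix, S[i,j] = (1/(n-1)) · Σ_k (x_{k,i} - mean_i) · (x_{k,j} - mean_j), divisor n-1 = 3:
  S[X_1,X_1] = ((-5.25)·(-5.25) + (2.75)·(2.75) + (0.75)·(0.75) + (1.75)·(1.75)) / 3 = 38.75/3 = 12.9167
  S[X_1,X_2] = ((-5.25)·(4.25) + (2.75)·(-2.75) + (0.75)·(1.25) + (1.75)·(-2.75)) / 3 = -33.75/3 = -11.25
  S[X_2,X_2] = ((4.25)·(4.25) + (-2.75)·(-2.75) + (1.25)·(1.25) + (-2.75)·(-2.75)) / 3 = 34.75/3 = 11.5833
  S = [[12.9167, -11.25],
 [-11.25, 11.5833]].

Step 3 — invert S. det(S) = 12.9167·11.5833 - (-11.25)² = 23.0556.
  S^{-1} = (1/det) · [[d, -b], [-b, a]] = [[0.5024, 0.488],
 [0.488, 0.5602]].

Step 4 — quadratic form (x̄ - mu_0)^T · S^{-1} · (x̄ - mu_0):
  S^{-1} · (x̄ - mu_0) = (-0.441, -0.7952),
  (x̄ - mu_0)^T · [...] = (3.25)·(-0.441) + (-4.25)·(-0.7952) = 1.9464.

Step 5 — scale by n: T² = 4 · 1.9464 = 7.7855.

T² ≈ 7.7855


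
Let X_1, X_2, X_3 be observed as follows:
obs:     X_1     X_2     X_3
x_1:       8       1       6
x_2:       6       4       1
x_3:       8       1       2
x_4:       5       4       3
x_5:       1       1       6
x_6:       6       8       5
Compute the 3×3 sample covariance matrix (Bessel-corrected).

Step 1 — column means:
  mean(X_1) = (8 + 6 + 8 + 5 + 1 + 6) / 6 = 34/6 = 5.6667
  mean(X_2) = (1 + 4 + 1 + 4 + 1 + 8) / 6 = 19/6 = 3.1667
  mean(X_3) = (6 + 1 + 2 + 3 + 6 + 5) / 6 = 23/6 = 3.8333

Step 2 — sample covariance S[i,j] = (1/(n-1)) · Σ_k (x_{k,i} - mean_i) · (x_{k,j} - mean_j), with n-1 = 5.
  S[X_1,X_1] = ((2.3333)·(2.3333) + (0.3333)·(0.3333) + (2.3333)·(2.3333) + (-0.6667)·(-0.6667) + (-4.6667)·(-4.6667) + (0.3333)·(0.3333)) / 5 = 33.3333/5 = 6.6667
  S[X_1,X_2] = ((2.3333)·(-2.1667) + (0.3333)·(0.8333) + (2.3333)·(-2.1667) + (-0.6667)·(0.8333) + (-4.6667)·(-2.1667) + (0.3333)·(4.8333)) / 5 = 1.3333/5 = 0.2667
  S[X_1,X_3] = ((2.3333)·(2.1667) + (0.3333)·(-2.8333) + (2.3333)·(-1.8333) + (-0.6667)·(-0.8333) + (-4.6667)·(2.1667) + (0.3333)·(1.1667)) / 5 = -9.3333/5 = -1.8667
  S[X_2,X_2] = ((-2.1667)·(-2.1667) + (0.8333)·(0.8333) + (-2.1667)·(-2.1667) + (0.8333)·(0.8333) + (-2.1667)·(-2.1667) + (4.8333)·(4.8333)) / 5 = 38.8333/5 = 7.7667
  S[X_2,X_3] = ((-2.1667)·(2.1667) + (0.8333)·(-2.8333) + (-2.1667)·(-1.8333) + (0.8333)·(-0.8333) + (-2.1667)·(2.1667) + (4.8333)·(1.1667)) / 5 = -2.8333/5 = -0.5667
  S[X_3,X_3] = ((2.1667)·(2.1667) + (-2.8333)·(-2.8333) + (-1.8333)·(-1.8333) + (-0.8333)·(-0.8333) + (2.1667)·(2.1667) + (1.1667)·(1.1667)) / 5 = 22.8333/5 = 4.5667

S is symmetric (S[j,i] = S[i,j]). Assembling:

S = [[6.6667, 0.2667, -1.8667],
 [0.2667, 7.7667, -0.5667],
 [-1.8667, -0.5667, 4.5667]]


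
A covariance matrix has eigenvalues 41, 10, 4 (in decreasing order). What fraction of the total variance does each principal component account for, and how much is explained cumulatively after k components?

Step 1 — total variance = trace(Sigma) = Σ λ_i = 41 + 10 + 4 = 55.

Step 2 — fraction explained by component i = λ_i / Σ λ:
  PC1: 41/55 = 0.7455
  PC2: 10/55 = 0.1818
  PC3: 4/55 = 0.0727

Step 3 — cumulative fraction after k components = (λ_1 + ... + λ_k) / Σ λ:
  k = 1: 41/55 = 0.7455
  k = 2: (41 + 10)/55 = 51/55 = 0.9273
  k = 3: (41 + 10 + 4)/55 = 55/55 = 1

Summary (fraction, with percent):

explained: PC1 0.7455 (74.55%), PC2 0.1818 (18.18%), PC3 0.0727 (7.27%);  cumulative: 0.7455, 0.9273, 1


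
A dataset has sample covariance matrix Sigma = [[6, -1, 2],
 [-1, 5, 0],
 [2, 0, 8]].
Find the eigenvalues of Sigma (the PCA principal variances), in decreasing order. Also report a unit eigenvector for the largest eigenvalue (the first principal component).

Step 1 — characteristic polynomial p(λ) = det(λI - Sigma) = λ³ - tr·λ² + c_1·λ - det, where tr = trace, c_1 = sum of the principal 2×2 minors, det = det(Sigma):
  tr = 6 + 5 + 8 = 19,
  c_1 = (6·5 - (-1)²) + (6·8 - (2)²) + (5·8 - (0)²) = 29 + 44 + 40 = 113,
  det = 6·(5·8 - (0)²) - (-1)·((-1)·8 - (0)·(2)) + (2)·((-1)·(0) - 5·(2)) = 6·(40) - (-1)·(-8) + (2)·(-10) = 212.
  So p(λ) = λ³ - 19λ² + 113λ - 212.
Step 2 — look for an integer root (rational root theorem: any rational root is an integer divisor of 212). Testing λ = 4:
  p(4) = 64 - 304 + 452 - 212 = 0  ✓
  Dividing out (λ - 4): p(λ) = (λ - 4)(λ² - 15λ + 53).
Step 3 — remaining eigenvalues from the quadratic λ² - 15λ + 53 = 0:
  Δ = 15² - 4·53 = 225 - 212 = 13,  λ = (15 ± √13)/2 = (15 ± 3.6056)/2 ≈ 9.3028 or 5.6972.
  Sorted: λ_1 = 9.3028,  λ_2 = 5.6972,  λ_3 = 4  (check: sum = 19 = tr ✓).

Step 4 — unit eigenvector for λ_1 ≈ 9.3028: v spans the null space of (Sigma - λ_1 I), whose rows are
  r_1 = (-3.3028, -1, 2),  r_2 = (-1, -4.3028, 0),  r_3 = (2, 0, -1.3028).
  v is orthogonal to every row, so take v ∝ r_1 × r_2 = ((-1)·(0) - (2)·(-4.3028), (2)·(-1) - (-3.3028)·(0), (-3.3028)·(-4.3028) - (-1)·(-1)) ≈ (8.6056, -2, 13.2111).
  Let u = (8.6056, -2, 13.2111).
  ||u|| = √((8.6056)² + (-2)² + (13.2111)²) = √(252.5887) ≈ 15.893,  v_1 = u/||u|| ≈ (0.5415, -0.1258, 0.8313) (||v_1|| = 1).

λ_1 = 9.3028,  λ_2 = 5.6972,  λ_3 = 4;  v_1 ≈ (0.5415, -0.1258, 0.8313)


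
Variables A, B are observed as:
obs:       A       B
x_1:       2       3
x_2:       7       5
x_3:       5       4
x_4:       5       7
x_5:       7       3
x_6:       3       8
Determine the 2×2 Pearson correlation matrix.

Step 1 — column means:
  mean(A) = (2 + 7 + 5 + 5 + 7 + 3) / 6 = 29/6 = 4.8333
  mean(B) = (3 + 5 + 4 + 7 + 3 + 8) / 6 = 30/6 = 5

Step 2 — sample variances and covariances s[i,j] = (1/(n-1)) · Σ_k (x_{k,i} - mean_i) · (x_{k,j} - mean_j), with n-1 = 5:
  s[A,A] = ((-2.8333)·(-2.8333) + (2.1667)·(2.1667) + (0.1667)·(0.1667) + (0.1667)·(0.1667) + (2.1667)·(2.1667) + (-1.8333)·(-1.8333)) / 5 = 20.8333/5 = 4.1667
  s[A,B] = ((-2.8333)·(-2) + (2.1667)·(0) + (0.1667)·(-1) + (0.1667)·(2) + (2.1667)·(-2) + (-1.8333)·(3)) / 5 = -4/5 = -0.8
  s[B,B] = ((-2)·(-2) + (0)·(0) + (-1)·(-1) + (2)·(2) + (-2)·(-2) + (3)·(3)) / 5 = 22/5 = 4.4
  Sample standard deviations s_i = √(s[i,i]):
  s(A) = √(4.1667) = 2.0412
  s(B) = √(4.4) = 2.0976

Step 3 — r_{ij} = s_{ij} / (s_i · s_j):
  r[A,A] = 1 (diagonal).
  r[A,B] = -0.8 / (2.0412 · 2.0976) = -0.8 / 4.2817 = -0.1868
  r[B,B] = 1 (diagonal).

R is symmetric with unit diagonal. Assembling:

R = [[1, -0.1868],
 [-0.1868, 1]]


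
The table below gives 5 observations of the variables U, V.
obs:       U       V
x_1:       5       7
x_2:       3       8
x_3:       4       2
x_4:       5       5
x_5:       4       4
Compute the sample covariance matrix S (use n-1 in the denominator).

Step 1 — column means:
  mean(U) = (5 + 3 + 4 + 5 + 4) / 5 = 21/5 = 4.2
  mean(V) = (7 + 8 + 2 + 5 + 4) / 5 = 26/5 = 5.2

Step 2 — sample covariance S[i,j] = (1/(n-1)) · Σ_k (x_{k,i} - mean_i) · (x_{k,j} - mean_j), with n-1 = 4.
  S[U,U] = ((0.8)·(0.8) + (-1.2)·(-1.2) + (-0.2)·(-0.2) + (0.8)·(0.8) + (-0.2)·(-0.2)) / 4 = 2.8/4 = 0.7
  S[U,V] = ((0.8)·(1.8) + (-1.2)·(2.8) + (-0.2)·(-3.2) + (0.8)·(-0.2) + (-0.2)·(-1.2)) / 4 = -1.2/4 = -0.3
  S[V,V] = ((1.8)·(1.8) + (2.8)·(2.8) + (-3.2)·(-3.2) + (-0.2)·(-0.2) + (-1.2)·(-1.2)) / 4 = 22.8/4 = 5.7

S is symmetric (S[j,i] = S[i,j]). Assembling:

S = [[0.7, -0.3],
 [-0.3, 5.7]]
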